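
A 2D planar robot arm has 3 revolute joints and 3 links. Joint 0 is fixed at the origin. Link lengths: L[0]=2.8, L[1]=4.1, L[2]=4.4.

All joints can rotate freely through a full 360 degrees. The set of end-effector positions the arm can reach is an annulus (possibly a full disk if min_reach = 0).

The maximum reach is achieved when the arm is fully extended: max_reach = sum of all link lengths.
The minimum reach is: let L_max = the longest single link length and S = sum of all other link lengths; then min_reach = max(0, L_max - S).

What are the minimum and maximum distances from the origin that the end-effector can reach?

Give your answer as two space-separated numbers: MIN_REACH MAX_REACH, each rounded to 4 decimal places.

Answer: 0.0000 11.3000

Derivation:
Link lengths: [2.8, 4.1, 4.4]
max_reach = 2.8 + 4.1 + 4.4 = 11.3
L_max = max([2.8, 4.1, 4.4]) = 4.4
S (sum of others) = 11.3 - 4.4 = 6.9
min_reach = max(0, 4.4 - 6.9) = max(0, -2.5) = 0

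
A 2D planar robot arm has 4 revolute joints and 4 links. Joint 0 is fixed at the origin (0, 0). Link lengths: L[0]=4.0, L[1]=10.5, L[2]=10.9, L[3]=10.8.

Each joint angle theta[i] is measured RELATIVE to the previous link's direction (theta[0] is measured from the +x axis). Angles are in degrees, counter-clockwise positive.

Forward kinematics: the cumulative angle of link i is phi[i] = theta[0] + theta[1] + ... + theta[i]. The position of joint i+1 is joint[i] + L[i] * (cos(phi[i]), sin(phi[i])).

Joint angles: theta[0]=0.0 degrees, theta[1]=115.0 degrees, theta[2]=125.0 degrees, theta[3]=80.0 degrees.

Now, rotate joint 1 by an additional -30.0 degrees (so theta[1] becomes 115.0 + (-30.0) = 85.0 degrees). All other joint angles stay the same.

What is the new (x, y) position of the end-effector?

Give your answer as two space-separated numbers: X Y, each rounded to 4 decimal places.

Answer: -0.8307 -5.1386

Derivation:
joint[0] = (0.0000, 0.0000)  (base)
link 0: phi[0] = 0 = 0 deg
  cos(0 deg) = 1.0000, sin(0 deg) = 0.0000
  joint[1] = (0.0000, 0.0000) + 4 * (1.0000, 0.0000) = (0.0000 + 4.0000, 0.0000 + 0.0000) = (4.0000, 0.0000)
link 1: phi[1] = 0 + 85 = 85 deg
  cos(85 deg) = 0.0872, sin(85 deg) = 0.9962
  joint[2] = (4.0000, 0.0000) + 10.5 * (0.0872, 0.9962) = (4.0000 + 0.9151, 0.0000 + 10.4600) = (4.9151, 10.4600)
link 2: phi[2] = 0 + 85 + 125 = 210 deg
  cos(210 deg) = -0.8660, sin(210 deg) = -0.5000
  joint[3] = (4.9151, 10.4600) + 10.9 * (-0.8660, -0.5000) = (4.9151 + -9.4397, 10.4600 + -5.4500) = (-4.5245, 5.0100)
link 3: phi[3] = 0 + 85 + 125 + 80 = 290 deg
  cos(290 deg) = 0.3420, sin(290 deg) = -0.9397
  joint[4] = (-4.5245, 5.0100) + 10.8 * (0.3420, -0.9397) = (-4.5245 + 3.6938, 5.0100 + -10.1487) = (-0.8307, -5.1386)
End effector: (-0.8307, -5.1386)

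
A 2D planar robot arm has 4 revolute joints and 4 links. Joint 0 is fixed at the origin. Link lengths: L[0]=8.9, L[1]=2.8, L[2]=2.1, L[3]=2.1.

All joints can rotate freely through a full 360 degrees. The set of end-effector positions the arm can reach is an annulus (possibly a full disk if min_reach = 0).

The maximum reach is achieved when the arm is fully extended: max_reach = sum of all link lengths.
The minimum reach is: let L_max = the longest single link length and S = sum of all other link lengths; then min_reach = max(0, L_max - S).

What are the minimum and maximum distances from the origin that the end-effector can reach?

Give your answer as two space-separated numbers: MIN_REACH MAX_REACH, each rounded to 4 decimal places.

Link lengths: [8.9, 2.8, 2.1, 2.1]
max_reach = 8.9 + 2.8 + 2.1 + 2.1 = 15.9
L_max = max([8.9, 2.8, 2.1, 2.1]) = 8.9
S (sum of others) = 15.9 - 8.9 = 7
min_reach = max(0, 8.9 - 7) = max(0, 1.9) = 1.9

Answer: 1.9000 15.9000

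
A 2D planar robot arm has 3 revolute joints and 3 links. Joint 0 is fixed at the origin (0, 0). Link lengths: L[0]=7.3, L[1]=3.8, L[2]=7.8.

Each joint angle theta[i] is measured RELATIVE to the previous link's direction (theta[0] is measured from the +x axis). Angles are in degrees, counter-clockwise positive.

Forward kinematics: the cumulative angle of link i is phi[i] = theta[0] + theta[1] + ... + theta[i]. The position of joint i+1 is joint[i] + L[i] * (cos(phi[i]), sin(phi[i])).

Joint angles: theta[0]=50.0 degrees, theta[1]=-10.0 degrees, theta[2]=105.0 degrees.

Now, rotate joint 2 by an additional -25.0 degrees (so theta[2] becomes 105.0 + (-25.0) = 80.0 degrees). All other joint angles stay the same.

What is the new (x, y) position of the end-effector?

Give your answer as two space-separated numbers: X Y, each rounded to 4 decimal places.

joint[0] = (0.0000, 0.0000)  (base)
link 0: phi[0] = 50 = 50 deg
  cos(50 deg) = 0.6428, sin(50 deg) = 0.7660
  joint[1] = (0.0000, 0.0000) + 7.3 * (0.6428, 0.7660) = (0.0000 + 4.6923, 0.0000 + 5.5921) = (4.6923, 5.5921)
link 1: phi[1] = 50 + -10 = 40 deg
  cos(40 deg) = 0.7660, sin(40 deg) = 0.6428
  joint[2] = (4.6923, 5.5921) + 3.8 * (0.7660, 0.6428) = (4.6923 + 2.9110, 5.5921 + 2.4426) = (7.6033, 8.0347)
link 2: phi[2] = 50 + -10 + 80 = 120 deg
  cos(120 deg) = -0.5000, sin(120 deg) = 0.8660
  joint[3] = (7.6033, 8.0347) + 7.8 * (-0.5000, 0.8660) = (7.6033 + -3.9000, 8.0347 + 6.7550) = (3.7033, 14.7897)
End effector: (3.7033, 14.7897)

Answer: 3.7033 14.7897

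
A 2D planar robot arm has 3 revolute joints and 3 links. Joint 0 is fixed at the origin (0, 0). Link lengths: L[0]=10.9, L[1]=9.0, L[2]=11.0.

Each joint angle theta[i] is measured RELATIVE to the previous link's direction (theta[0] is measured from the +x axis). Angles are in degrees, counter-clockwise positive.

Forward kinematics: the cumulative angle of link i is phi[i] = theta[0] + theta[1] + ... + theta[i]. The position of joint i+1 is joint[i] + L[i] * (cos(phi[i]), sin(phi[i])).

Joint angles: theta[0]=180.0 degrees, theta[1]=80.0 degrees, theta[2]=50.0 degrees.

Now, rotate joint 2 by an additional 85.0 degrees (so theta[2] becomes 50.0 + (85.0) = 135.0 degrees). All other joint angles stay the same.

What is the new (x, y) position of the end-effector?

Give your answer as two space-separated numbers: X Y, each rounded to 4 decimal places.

joint[0] = (0.0000, 0.0000)  (base)
link 0: phi[0] = 180 = 180 deg
  cos(180 deg) = -1.0000, sin(180 deg) = 0.0000
  joint[1] = (0.0000, 0.0000) + 10.9 * (-1.0000, 0.0000) = (0.0000 + -10.9000, 0.0000 + 0.0000) = (-10.9000, 0.0000)
link 1: phi[1] = 180 + 80 = 260 deg
  cos(260 deg) = -0.1736, sin(260 deg) = -0.9848
  joint[2] = (-10.9000, 0.0000) + 9 * (-0.1736, -0.9848) = (-10.9000 + -1.5628, 0.0000 + -8.8633) = (-12.4628, -8.8633)
link 2: phi[2] = 180 + 80 + 135 = 395 deg
  cos(395 deg) = 0.8192, sin(395 deg) = 0.5736
  joint[3] = (-12.4628, -8.8633) + 11 * (0.8192, 0.5736) = (-12.4628 + 9.0107, -8.8633 + 6.3093) = (-3.4522, -2.5539)
End effector: (-3.4522, -2.5539)

Answer: -3.4522 -2.5539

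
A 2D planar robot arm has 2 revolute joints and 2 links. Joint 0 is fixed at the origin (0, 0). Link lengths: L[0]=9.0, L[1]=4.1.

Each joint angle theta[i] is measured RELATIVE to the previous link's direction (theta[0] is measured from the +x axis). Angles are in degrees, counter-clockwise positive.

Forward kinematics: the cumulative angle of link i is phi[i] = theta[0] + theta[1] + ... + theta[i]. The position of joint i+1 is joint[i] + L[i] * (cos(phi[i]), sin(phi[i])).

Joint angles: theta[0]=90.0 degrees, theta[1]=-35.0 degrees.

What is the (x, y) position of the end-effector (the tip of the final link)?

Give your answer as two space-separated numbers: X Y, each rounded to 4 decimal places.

Answer: 2.3517 12.3585

Derivation:
joint[0] = (0.0000, 0.0000)  (base)
link 0: phi[0] = 90 = 90 deg
  cos(90 deg) = 0.0000, sin(90 deg) = 1.0000
  joint[1] = (0.0000, 0.0000) + 9 * (0.0000, 1.0000) = (0.0000 + 0.0000, 0.0000 + 9.0000) = (0.0000, 9.0000)
link 1: phi[1] = 90 + -35 = 55 deg
  cos(55 deg) = 0.5736, sin(55 deg) = 0.8192
  joint[2] = (0.0000, 9.0000) + 4.1 * (0.5736, 0.8192) = (0.0000 + 2.3517, 9.0000 + 3.3585) = (2.3517, 12.3585)
End effector: (2.3517, 12.3585)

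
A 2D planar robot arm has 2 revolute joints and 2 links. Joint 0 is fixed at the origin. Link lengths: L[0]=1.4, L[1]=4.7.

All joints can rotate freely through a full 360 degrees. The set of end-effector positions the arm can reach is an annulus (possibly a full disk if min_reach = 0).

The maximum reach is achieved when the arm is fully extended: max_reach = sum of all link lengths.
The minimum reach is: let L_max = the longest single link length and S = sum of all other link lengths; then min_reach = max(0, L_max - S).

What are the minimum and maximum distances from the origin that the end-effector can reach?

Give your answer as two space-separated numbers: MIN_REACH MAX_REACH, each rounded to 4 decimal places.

Link lengths: [1.4, 4.7]
max_reach = 1.4 + 4.7 = 6.1
L_max = max([1.4, 4.7]) = 4.7
S (sum of others) = 6.1 - 4.7 = 1.4
min_reach = max(0, 4.7 - 1.4) = max(0, 3.3) = 3.3

Answer: 3.3000 6.1000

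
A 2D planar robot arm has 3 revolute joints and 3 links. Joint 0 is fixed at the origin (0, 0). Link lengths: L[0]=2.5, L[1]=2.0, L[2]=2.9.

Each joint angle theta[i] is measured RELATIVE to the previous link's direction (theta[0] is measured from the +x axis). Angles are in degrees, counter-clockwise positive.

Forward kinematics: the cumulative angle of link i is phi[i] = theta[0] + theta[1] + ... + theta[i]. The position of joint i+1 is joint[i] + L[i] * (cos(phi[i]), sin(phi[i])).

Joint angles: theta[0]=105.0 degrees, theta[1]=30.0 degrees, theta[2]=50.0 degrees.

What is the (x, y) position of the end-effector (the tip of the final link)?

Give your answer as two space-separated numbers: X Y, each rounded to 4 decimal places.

joint[0] = (0.0000, 0.0000)  (base)
link 0: phi[0] = 105 = 105 deg
  cos(105 deg) = -0.2588, sin(105 deg) = 0.9659
  joint[1] = (0.0000, 0.0000) + 2.5 * (-0.2588, 0.9659) = (0.0000 + -0.6470, 0.0000 + 2.4148) = (-0.6470, 2.4148)
link 1: phi[1] = 105 + 30 = 135 deg
  cos(135 deg) = -0.7071, sin(135 deg) = 0.7071
  joint[2] = (-0.6470, 2.4148) + 2 * (-0.7071, 0.7071) = (-0.6470 + -1.4142, 2.4148 + 1.4142) = (-2.0613, 3.8290)
link 2: phi[2] = 105 + 30 + 50 = 185 deg
  cos(185 deg) = -0.9962, sin(185 deg) = -0.0872
  joint[3] = (-2.0613, 3.8290) + 2.9 * (-0.9962, -0.0872) = (-2.0613 + -2.8890, 3.8290 + -0.2528) = (-4.9502, 3.5763)
End effector: (-4.9502, 3.5763)

Answer: -4.9502 3.5763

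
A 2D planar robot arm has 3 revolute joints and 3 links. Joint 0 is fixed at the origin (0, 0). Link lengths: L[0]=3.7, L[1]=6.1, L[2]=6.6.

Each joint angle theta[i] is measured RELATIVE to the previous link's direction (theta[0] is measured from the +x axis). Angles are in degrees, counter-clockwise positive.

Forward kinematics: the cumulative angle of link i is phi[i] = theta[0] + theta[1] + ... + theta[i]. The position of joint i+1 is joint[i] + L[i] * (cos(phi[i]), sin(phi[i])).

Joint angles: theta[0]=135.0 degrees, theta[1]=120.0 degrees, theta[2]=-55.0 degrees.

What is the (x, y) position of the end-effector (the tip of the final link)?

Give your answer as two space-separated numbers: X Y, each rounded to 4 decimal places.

Answer: -10.3971 -5.5332

Derivation:
joint[0] = (0.0000, 0.0000)  (base)
link 0: phi[0] = 135 = 135 deg
  cos(135 deg) = -0.7071, sin(135 deg) = 0.7071
  joint[1] = (0.0000, 0.0000) + 3.7 * (-0.7071, 0.7071) = (0.0000 + -2.6163, 0.0000 + 2.6163) = (-2.6163, 2.6163)
link 1: phi[1] = 135 + 120 = 255 deg
  cos(255 deg) = -0.2588, sin(255 deg) = -0.9659
  joint[2] = (-2.6163, 2.6163) + 6.1 * (-0.2588, -0.9659) = (-2.6163 + -1.5788, 2.6163 + -5.8921) = (-4.1951, -3.2759)
link 2: phi[2] = 135 + 120 + -55 = 200 deg
  cos(200 deg) = -0.9397, sin(200 deg) = -0.3420
  joint[3] = (-4.1951, -3.2759) + 6.6 * (-0.9397, -0.3420) = (-4.1951 + -6.2020, -3.2759 + -2.2573) = (-10.3971, -5.5332)
End effector: (-10.3971, -5.5332)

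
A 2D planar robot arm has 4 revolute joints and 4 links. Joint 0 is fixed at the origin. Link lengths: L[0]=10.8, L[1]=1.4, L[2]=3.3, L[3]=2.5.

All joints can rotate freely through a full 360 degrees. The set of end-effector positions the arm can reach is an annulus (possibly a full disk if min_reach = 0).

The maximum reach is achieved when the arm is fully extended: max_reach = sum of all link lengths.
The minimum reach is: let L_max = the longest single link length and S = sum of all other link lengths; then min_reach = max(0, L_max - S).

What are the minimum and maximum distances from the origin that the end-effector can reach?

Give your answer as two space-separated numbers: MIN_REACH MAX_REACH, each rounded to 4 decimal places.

Answer: 3.6000 18.0000

Derivation:
Link lengths: [10.8, 1.4, 3.3, 2.5]
max_reach = 10.8 + 1.4 + 3.3 + 2.5 = 18
L_max = max([10.8, 1.4, 3.3, 2.5]) = 10.8
S (sum of others) = 18 - 10.8 = 7.2
min_reach = max(0, 10.8 - 7.2) = max(0, 3.6) = 3.6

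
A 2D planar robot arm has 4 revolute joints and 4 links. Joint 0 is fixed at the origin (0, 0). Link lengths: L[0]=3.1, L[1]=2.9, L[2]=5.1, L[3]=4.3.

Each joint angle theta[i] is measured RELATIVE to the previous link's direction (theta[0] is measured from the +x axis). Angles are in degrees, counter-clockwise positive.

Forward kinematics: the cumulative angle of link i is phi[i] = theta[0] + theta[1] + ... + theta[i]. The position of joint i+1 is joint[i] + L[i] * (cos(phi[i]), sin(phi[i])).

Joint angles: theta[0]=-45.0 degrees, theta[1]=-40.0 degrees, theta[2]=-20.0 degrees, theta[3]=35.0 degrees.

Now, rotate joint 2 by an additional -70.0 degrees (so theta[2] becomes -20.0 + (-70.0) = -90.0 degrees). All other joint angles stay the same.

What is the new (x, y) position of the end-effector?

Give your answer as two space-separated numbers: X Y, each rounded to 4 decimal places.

joint[0] = (0.0000, 0.0000)  (base)
link 0: phi[0] = -45 = -45 deg
  cos(-45 deg) = 0.7071, sin(-45 deg) = -0.7071
  joint[1] = (0.0000, 0.0000) + 3.1 * (0.7071, -0.7071) = (0.0000 + 2.1920, 0.0000 + -2.1920) = (2.1920, -2.1920)
link 1: phi[1] = -45 + -40 = -85 deg
  cos(-85 deg) = 0.0872, sin(-85 deg) = -0.9962
  joint[2] = (2.1920, -2.1920) + 2.9 * (0.0872, -0.9962) = (2.1920 + 0.2528, -2.1920 + -2.8890) = (2.4448, -5.0810)
link 2: phi[2] = -45 + -40 + -90 = -175 deg
  cos(-175 deg) = -0.9962, sin(-175 deg) = -0.0872
  joint[3] = (2.4448, -5.0810) + 5.1 * (-0.9962, -0.0872) = (2.4448 + -5.0806, -5.0810 + -0.4445) = (-2.6358, -5.5255)
link 3: phi[3] = -45 + -40 + -90 + 35 = -140 deg
  cos(-140 deg) = -0.7660, sin(-140 deg) = -0.6428
  joint[4] = (-2.6358, -5.5255) + 4.3 * (-0.7660, -0.6428) = (-2.6358 + -3.2940, -5.5255 + -2.7640) = (-5.9298, -8.2895)
End effector: (-5.9298, -8.2895)

Answer: -5.9298 -8.2895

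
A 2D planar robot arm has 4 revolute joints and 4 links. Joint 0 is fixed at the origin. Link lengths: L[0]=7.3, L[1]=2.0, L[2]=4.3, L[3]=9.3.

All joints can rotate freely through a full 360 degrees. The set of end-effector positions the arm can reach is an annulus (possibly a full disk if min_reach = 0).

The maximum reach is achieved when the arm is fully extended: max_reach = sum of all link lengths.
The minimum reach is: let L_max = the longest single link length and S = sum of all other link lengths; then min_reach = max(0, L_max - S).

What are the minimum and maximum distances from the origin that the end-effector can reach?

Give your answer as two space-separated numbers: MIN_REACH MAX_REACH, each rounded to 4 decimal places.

Answer: 0.0000 22.9000

Derivation:
Link lengths: [7.3, 2.0, 4.3, 9.3]
max_reach = 7.3 + 2 + 4.3 + 9.3 = 22.9
L_max = max([7.3, 2.0, 4.3, 9.3]) = 9.3
S (sum of others) = 22.9 - 9.3 = 13.6
min_reach = max(0, 9.3 - 13.6) = max(0, -4.3) = 0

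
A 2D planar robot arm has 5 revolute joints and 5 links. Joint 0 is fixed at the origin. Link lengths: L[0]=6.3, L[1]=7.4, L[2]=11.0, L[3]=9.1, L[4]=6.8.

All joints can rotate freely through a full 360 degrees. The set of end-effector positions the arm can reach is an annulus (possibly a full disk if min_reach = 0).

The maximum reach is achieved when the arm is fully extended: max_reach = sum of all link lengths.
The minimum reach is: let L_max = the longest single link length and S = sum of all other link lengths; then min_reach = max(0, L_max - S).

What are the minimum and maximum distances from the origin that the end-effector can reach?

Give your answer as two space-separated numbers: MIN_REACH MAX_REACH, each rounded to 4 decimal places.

Answer: 0.0000 40.6000

Derivation:
Link lengths: [6.3, 7.4, 11.0, 9.1, 6.8]
max_reach = 6.3 + 7.4 + 11 + 9.1 + 6.8 = 40.6
L_max = max([6.3, 7.4, 11.0, 9.1, 6.8]) = 11
S (sum of others) = 40.6 - 11 = 29.6
min_reach = max(0, 11 - 29.6) = max(0, -18.6) = 0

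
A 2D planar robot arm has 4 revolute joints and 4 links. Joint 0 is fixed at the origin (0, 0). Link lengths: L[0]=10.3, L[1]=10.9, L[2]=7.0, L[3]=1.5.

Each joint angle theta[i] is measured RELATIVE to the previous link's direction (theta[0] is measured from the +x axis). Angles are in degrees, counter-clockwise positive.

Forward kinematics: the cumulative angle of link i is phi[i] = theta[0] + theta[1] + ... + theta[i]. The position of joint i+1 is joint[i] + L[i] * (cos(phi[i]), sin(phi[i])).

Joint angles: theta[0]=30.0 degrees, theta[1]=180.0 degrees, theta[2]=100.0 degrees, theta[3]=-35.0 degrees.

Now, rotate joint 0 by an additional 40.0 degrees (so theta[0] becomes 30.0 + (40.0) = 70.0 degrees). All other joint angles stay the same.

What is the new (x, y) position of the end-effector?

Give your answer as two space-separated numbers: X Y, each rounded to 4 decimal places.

Answer: 7.7491 -2.8400

Derivation:
joint[0] = (0.0000, 0.0000)  (base)
link 0: phi[0] = 70 = 70 deg
  cos(70 deg) = 0.3420, sin(70 deg) = 0.9397
  joint[1] = (0.0000, 0.0000) + 10.3 * (0.3420, 0.9397) = (0.0000 + 3.5228, 0.0000 + 9.6788) = (3.5228, 9.6788)
link 1: phi[1] = 70 + 180 = 250 deg
  cos(250 deg) = -0.3420, sin(250 deg) = -0.9397
  joint[2] = (3.5228, 9.6788) + 10.9 * (-0.3420, -0.9397) = (3.5228 + -3.7280, 9.6788 + -10.2426) = (-0.2052, -0.5638)
link 2: phi[2] = 70 + 180 + 100 = 350 deg
  cos(350 deg) = 0.9848, sin(350 deg) = -0.1736
  joint[3] = (-0.2052, -0.5638) + 7 * (0.9848, -0.1736) = (-0.2052 + 6.8937, -0.5638 + -1.2155) = (6.6884, -1.7794)
link 3: phi[3] = 70 + 180 + 100 + -35 = 315 deg
  cos(315 deg) = 0.7071, sin(315 deg) = -0.7071
  joint[4] = (6.6884, -1.7794) + 1.5 * (0.7071, -0.7071) = (6.6884 + 1.0607, -1.7794 + -1.0607) = (7.7491, -2.8400)
End effector: (7.7491, -2.8400)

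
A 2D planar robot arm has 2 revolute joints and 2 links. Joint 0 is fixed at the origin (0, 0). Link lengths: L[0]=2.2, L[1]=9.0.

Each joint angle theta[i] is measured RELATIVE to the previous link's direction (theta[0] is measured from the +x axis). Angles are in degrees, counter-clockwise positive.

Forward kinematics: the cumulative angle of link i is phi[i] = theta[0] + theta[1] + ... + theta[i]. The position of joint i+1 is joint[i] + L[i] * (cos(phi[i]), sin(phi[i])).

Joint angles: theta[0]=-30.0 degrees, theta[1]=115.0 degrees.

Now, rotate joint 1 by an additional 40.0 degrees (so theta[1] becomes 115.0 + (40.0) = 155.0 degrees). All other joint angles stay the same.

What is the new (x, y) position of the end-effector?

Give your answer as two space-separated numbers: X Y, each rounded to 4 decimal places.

Answer: -3.2569 6.2724

Derivation:
joint[0] = (0.0000, 0.0000)  (base)
link 0: phi[0] = -30 = -30 deg
  cos(-30 deg) = 0.8660, sin(-30 deg) = -0.5000
  joint[1] = (0.0000, 0.0000) + 2.2 * (0.8660, -0.5000) = (0.0000 + 1.9053, 0.0000 + -1.1000) = (1.9053, -1.1000)
link 1: phi[1] = -30 + 155 = 125 deg
  cos(125 deg) = -0.5736, sin(125 deg) = 0.8192
  joint[2] = (1.9053, -1.1000) + 9 * (-0.5736, 0.8192) = (1.9053 + -5.1622, -1.1000 + 7.3724) = (-3.2569, 6.2724)
End effector: (-3.2569, 6.2724)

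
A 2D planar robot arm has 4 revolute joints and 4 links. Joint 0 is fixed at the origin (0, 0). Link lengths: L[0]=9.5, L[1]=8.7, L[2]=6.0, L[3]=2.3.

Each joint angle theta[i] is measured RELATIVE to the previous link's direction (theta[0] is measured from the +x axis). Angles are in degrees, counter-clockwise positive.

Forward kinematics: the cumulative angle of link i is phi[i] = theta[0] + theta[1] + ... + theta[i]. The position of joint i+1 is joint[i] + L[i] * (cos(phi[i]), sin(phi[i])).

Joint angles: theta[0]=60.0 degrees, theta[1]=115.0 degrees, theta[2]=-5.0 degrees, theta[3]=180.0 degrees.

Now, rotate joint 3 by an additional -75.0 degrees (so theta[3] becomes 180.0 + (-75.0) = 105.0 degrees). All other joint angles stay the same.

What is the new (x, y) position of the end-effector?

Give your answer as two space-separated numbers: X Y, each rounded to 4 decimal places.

Answer: -9.6253 7.7361

Derivation:
joint[0] = (0.0000, 0.0000)  (base)
link 0: phi[0] = 60 = 60 deg
  cos(60 deg) = 0.5000, sin(60 deg) = 0.8660
  joint[1] = (0.0000, 0.0000) + 9.5 * (0.5000, 0.8660) = (0.0000 + 4.7500, 0.0000 + 8.2272) = (4.7500, 8.2272)
link 1: phi[1] = 60 + 115 = 175 deg
  cos(175 deg) = -0.9962, sin(175 deg) = 0.0872
  joint[2] = (4.7500, 8.2272) + 8.7 * (-0.9962, 0.0872) = (4.7500 + -8.6669, 8.2272 + 0.7583) = (-3.9169, 8.9855)
link 2: phi[2] = 60 + 115 + -5 = 170 deg
  cos(170 deg) = -0.9848, sin(170 deg) = 0.1736
  joint[3] = (-3.9169, 8.9855) + 6 * (-0.9848, 0.1736) = (-3.9169 + -5.9088, 8.9855 + 1.0419) = (-9.8257, 10.0274)
link 3: phi[3] = 60 + 115 + -5 + 105 = 275 deg
  cos(275 deg) = 0.0872, sin(275 deg) = -0.9962
  joint[4] = (-9.8257, 10.0274) + 2.3 * (0.0872, -0.9962) = (-9.8257 + 0.2005, 10.0274 + -2.2912) = (-9.6253, 7.7361)
End effector: (-9.6253, 7.7361)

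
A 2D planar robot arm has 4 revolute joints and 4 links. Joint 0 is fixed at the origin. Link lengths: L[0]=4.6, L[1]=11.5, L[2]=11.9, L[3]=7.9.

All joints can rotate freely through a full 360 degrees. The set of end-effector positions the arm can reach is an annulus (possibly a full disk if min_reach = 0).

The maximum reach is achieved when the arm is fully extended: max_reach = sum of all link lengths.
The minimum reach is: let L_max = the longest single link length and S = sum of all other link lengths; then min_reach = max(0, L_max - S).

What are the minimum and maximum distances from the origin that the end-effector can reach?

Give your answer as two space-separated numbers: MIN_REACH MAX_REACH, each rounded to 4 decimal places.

Answer: 0.0000 35.9000

Derivation:
Link lengths: [4.6, 11.5, 11.9, 7.9]
max_reach = 4.6 + 11.5 + 11.9 + 7.9 = 35.9
L_max = max([4.6, 11.5, 11.9, 7.9]) = 11.9
S (sum of others) = 35.9 - 11.9 = 24
min_reach = max(0, 11.9 - 24) = max(0, -12.1) = 0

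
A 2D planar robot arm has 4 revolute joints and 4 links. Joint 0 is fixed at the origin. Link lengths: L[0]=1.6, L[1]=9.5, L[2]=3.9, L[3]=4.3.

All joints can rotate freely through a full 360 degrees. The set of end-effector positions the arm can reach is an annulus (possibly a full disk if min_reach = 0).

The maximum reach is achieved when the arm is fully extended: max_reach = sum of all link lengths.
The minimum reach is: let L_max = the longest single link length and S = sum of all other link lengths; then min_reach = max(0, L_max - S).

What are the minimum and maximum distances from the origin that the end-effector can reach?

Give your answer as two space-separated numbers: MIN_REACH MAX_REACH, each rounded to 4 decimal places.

Answer: 0.0000 19.3000

Derivation:
Link lengths: [1.6, 9.5, 3.9, 4.3]
max_reach = 1.6 + 9.5 + 3.9 + 4.3 = 19.3
L_max = max([1.6, 9.5, 3.9, 4.3]) = 9.5
S (sum of others) = 19.3 - 9.5 = 9.8
min_reach = max(0, 9.5 - 9.8) = max(0, -0.3) = 0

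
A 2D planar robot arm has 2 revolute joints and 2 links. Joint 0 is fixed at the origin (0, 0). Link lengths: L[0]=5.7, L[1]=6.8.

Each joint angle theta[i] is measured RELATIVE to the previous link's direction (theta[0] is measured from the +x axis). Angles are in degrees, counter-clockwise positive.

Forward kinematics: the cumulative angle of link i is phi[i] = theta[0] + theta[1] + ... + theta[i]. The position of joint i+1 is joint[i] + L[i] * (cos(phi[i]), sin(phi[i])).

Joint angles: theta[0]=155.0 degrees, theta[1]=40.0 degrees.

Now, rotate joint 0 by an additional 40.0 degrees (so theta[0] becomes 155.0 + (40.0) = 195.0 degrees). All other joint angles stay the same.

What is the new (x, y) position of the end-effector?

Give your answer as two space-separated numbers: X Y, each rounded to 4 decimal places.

joint[0] = (0.0000, 0.0000)  (base)
link 0: phi[0] = 195 = 195 deg
  cos(195 deg) = -0.9659, sin(195 deg) = -0.2588
  joint[1] = (0.0000, 0.0000) + 5.7 * (-0.9659, -0.2588) = (0.0000 + -5.5058, 0.0000 + -1.4753) = (-5.5058, -1.4753)
link 1: phi[1] = 195 + 40 = 235 deg
  cos(235 deg) = -0.5736, sin(235 deg) = -0.8192
  joint[2] = (-5.5058, -1.4753) + 6.8 * (-0.5736, -0.8192) = (-5.5058 + -3.9003, -1.4753 + -5.5702) = (-9.4061, -7.0455)
End effector: (-9.4061, -7.0455)

Answer: -9.4061 -7.0455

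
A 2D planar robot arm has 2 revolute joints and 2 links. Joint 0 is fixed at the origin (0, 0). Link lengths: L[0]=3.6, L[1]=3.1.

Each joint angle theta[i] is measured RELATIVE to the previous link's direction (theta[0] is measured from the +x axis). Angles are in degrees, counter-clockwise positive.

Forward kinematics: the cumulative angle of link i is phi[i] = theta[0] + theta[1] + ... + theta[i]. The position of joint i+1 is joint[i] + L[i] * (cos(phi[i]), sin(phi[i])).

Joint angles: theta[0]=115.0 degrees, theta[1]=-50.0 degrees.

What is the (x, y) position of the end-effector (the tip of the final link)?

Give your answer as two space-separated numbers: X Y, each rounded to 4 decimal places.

Answer: -0.2113 6.0723

Derivation:
joint[0] = (0.0000, 0.0000)  (base)
link 0: phi[0] = 115 = 115 deg
  cos(115 deg) = -0.4226, sin(115 deg) = 0.9063
  joint[1] = (0.0000, 0.0000) + 3.6 * (-0.4226, 0.9063) = (0.0000 + -1.5214, 0.0000 + 3.2627) = (-1.5214, 3.2627)
link 1: phi[1] = 115 + -50 = 65 deg
  cos(65 deg) = 0.4226, sin(65 deg) = 0.9063
  joint[2] = (-1.5214, 3.2627) + 3.1 * (0.4226, 0.9063) = (-1.5214 + 1.3101, 3.2627 + 2.8096) = (-0.2113, 6.0723)
End effector: (-0.2113, 6.0723)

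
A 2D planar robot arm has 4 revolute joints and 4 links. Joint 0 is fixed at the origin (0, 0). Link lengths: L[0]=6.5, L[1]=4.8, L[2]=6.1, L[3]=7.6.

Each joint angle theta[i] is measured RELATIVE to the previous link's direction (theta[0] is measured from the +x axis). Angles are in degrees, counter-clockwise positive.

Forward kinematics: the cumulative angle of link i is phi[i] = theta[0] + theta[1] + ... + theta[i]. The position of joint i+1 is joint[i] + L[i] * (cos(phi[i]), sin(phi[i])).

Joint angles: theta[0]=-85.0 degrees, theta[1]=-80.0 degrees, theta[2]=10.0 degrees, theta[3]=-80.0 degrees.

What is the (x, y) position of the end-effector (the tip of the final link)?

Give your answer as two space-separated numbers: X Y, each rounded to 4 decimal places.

joint[0] = (0.0000, 0.0000)  (base)
link 0: phi[0] = -85 = -85 deg
  cos(-85 deg) = 0.0872, sin(-85 deg) = -0.9962
  joint[1] = (0.0000, 0.0000) + 6.5 * (0.0872, -0.9962) = (0.0000 + 0.5665, 0.0000 + -6.4753) = (0.5665, -6.4753)
link 1: phi[1] = -85 + -80 = -165 deg
  cos(-165 deg) = -0.9659, sin(-165 deg) = -0.2588
  joint[2] = (0.5665, -6.4753) + 4.8 * (-0.9659, -0.2588) = (0.5665 + -4.6364, -6.4753 + -1.2423) = (-4.0699, -7.7176)
link 2: phi[2] = -85 + -80 + 10 = -155 deg
  cos(-155 deg) = -0.9063, sin(-155 deg) = -0.4226
  joint[3] = (-4.0699, -7.7176) + 6.1 * (-0.9063, -0.4226) = (-4.0699 + -5.5285, -7.7176 + -2.5780) = (-9.5984, -10.2956)
link 3: phi[3] = -85 + -80 + 10 + -80 = -235 deg
  cos(-235 deg) = -0.5736, sin(-235 deg) = 0.8192
  joint[4] = (-9.5984, -10.2956) + 7.6 * (-0.5736, 0.8192) = (-9.5984 + -4.3592, -10.2956 + 6.2256) = (-13.9576, -4.0700)
End effector: (-13.9576, -4.0700)

Answer: -13.9576 -4.0700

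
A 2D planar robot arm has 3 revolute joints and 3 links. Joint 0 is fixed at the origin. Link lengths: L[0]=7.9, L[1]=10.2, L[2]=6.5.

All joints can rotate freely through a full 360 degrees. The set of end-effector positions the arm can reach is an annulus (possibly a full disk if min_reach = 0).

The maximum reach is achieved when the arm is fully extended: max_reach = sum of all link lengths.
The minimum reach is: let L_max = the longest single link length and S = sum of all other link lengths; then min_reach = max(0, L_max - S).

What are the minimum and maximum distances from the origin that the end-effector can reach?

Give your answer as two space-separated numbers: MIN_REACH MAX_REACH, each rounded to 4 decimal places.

Answer: 0.0000 24.6000

Derivation:
Link lengths: [7.9, 10.2, 6.5]
max_reach = 7.9 + 10.2 + 6.5 = 24.6
L_max = max([7.9, 10.2, 6.5]) = 10.2
S (sum of others) = 24.6 - 10.2 = 14.4
min_reach = max(0, 10.2 - 14.4) = max(0, -4.2) = 0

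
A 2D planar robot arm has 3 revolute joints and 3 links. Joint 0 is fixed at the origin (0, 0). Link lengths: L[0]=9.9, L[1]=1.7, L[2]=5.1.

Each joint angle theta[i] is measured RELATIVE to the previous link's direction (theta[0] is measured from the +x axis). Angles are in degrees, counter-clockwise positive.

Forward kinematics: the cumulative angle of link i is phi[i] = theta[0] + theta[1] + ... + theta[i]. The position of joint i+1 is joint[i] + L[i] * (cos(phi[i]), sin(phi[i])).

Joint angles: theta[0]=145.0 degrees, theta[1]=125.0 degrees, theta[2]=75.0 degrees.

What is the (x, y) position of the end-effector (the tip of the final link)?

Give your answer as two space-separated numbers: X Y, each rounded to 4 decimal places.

joint[0] = (0.0000, 0.0000)  (base)
link 0: phi[0] = 145 = 145 deg
  cos(145 deg) = -0.8192, sin(145 deg) = 0.5736
  joint[1] = (0.0000, 0.0000) + 9.9 * (-0.8192, 0.5736) = (0.0000 + -8.1096, 0.0000 + 5.6784) = (-8.1096, 5.6784)
link 1: phi[1] = 145 + 125 = 270 deg
  cos(270 deg) = -0.0000, sin(270 deg) = -1.0000
  joint[2] = (-8.1096, 5.6784) + 1.7 * (-0.0000, -1.0000) = (-8.1096 + -0.0000, 5.6784 + -1.7000) = (-8.1096, 3.9784)
link 2: phi[2] = 145 + 125 + 75 = 345 deg
  cos(345 deg) = 0.9659, sin(345 deg) = -0.2588
  joint[3] = (-8.1096, 3.9784) + 5.1 * (0.9659, -0.2588) = (-8.1096 + 4.9262, 3.9784 + -1.3200) = (-3.1834, 2.6584)
End effector: (-3.1834, 2.6584)

Answer: -3.1834 2.6584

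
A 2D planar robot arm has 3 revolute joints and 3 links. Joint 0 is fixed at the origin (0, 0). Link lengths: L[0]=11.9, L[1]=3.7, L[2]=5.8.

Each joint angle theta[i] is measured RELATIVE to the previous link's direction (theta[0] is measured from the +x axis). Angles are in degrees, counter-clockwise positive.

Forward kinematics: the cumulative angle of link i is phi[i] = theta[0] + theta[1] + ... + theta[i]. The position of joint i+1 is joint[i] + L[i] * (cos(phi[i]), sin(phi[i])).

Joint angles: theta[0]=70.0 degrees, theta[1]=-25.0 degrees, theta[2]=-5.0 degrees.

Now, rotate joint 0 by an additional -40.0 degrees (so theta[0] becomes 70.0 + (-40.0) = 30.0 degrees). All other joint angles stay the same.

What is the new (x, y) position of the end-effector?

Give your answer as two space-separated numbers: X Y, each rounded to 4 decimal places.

joint[0] = (0.0000, 0.0000)  (base)
link 0: phi[0] = 30 = 30 deg
  cos(30 deg) = 0.8660, sin(30 deg) = 0.5000
  joint[1] = (0.0000, 0.0000) + 11.9 * (0.8660, 0.5000) = (0.0000 + 10.3057, 0.0000 + 5.9500) = (10.3057, 5.9500)
link 1: phi[1] = 30 + -25 = 5 deg
  cos(5 deg) = 0.9962, sin(5 deg) = 0.0872
  joint[2] = (10.3057, 5.9500) + 3.7 * (0.9962, 0.0872) = (10.3057 + 3.6859, 5.9500 + 0.3225) = (13.9916, 6.2725)
link 2: phi[2] = 30 + -25 + -5 = 0 deg
  cos(0 deg) = 1.0000, sin(0 deg) = 0.0000
  joint[3] = (13.9916, 6.2725) + 5.8 * (1.0000, 0.0000) = (13.9916 + 5.8000, 6.2725 + 0.0000) = (19.7916, 6.2725)
End effector: (19.7916, 6.2725)

Answer: 19.7916 6.2725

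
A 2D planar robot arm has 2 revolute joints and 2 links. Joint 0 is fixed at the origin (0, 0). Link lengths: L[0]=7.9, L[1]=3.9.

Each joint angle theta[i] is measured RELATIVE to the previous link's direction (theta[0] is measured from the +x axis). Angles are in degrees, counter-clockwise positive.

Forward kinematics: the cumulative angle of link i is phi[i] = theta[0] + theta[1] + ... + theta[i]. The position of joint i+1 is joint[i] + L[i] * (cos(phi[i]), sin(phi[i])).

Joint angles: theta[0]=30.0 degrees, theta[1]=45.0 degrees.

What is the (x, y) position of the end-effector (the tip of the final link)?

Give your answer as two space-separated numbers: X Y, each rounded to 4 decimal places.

joint[0] = (0.0000, 0.0000)  (base)
link 0: phi[0] = 30 = 30 deg
  cos(30 deg) = 0.8660, sin(30 deg) = 0.5000
  joint[1] = (0.0000, 0.0000) + 7.9 * (0.8660, 0.5000) = (0.0000 + 6.8416, 0.0000 + 3.9500) = (6.8416, 3.9500)
link 1: phi[1] = 30 + 45 = 75 deg
  cos(75 deg) = 0.2588, sin(75 deg) = 0.9659
  joint[2] = (6.8416, 3.9500) + 3.9 * (0.2588, 0.9659) = (6.8416 + 1.0094, 3.9500 + 3.7671) = (7.8510, 7.7171)
End effector: (7.8510, 7.7171)

Answer: 7.8510 7.7171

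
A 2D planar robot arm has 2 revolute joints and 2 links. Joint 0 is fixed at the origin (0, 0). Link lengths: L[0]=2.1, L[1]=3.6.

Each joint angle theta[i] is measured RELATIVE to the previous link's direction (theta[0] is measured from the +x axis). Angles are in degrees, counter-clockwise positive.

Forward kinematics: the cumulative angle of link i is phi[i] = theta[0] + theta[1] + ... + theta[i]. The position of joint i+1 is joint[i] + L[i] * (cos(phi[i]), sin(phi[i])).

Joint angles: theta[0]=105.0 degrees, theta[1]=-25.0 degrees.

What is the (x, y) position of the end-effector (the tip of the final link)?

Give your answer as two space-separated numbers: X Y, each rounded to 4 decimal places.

Answer: 0.0816 5.5738

Derivation:
joint[0] = (0.0000, 0.0000)  (base)
link 0: phi[0] = 105 = 105 deg
  cos(105 deg) = -0.2588, sin(105 deg) = 0.9659
  joint[1] = (0.0000, 0.0000) + 2.1 * (-0.2588, 0.9659) = (0.0000 + -0.5435, 0.0000 + 2.0284) = (-0.5435, 2.0284)
link 1: phi[1] = 105 + -25 = 80 deg
  cos(80 deg) = 0.1736, sin(80 deg) = 0.9848
  joint[2] = (-0.5435, 2.0284) + 3.6 * (0.1736, 0.9848) = (-0.5435 + 0.6251, 2.0284 + 3.5453) = (0.0816, 5.5738)
End effector: (0.0816, 5.5738)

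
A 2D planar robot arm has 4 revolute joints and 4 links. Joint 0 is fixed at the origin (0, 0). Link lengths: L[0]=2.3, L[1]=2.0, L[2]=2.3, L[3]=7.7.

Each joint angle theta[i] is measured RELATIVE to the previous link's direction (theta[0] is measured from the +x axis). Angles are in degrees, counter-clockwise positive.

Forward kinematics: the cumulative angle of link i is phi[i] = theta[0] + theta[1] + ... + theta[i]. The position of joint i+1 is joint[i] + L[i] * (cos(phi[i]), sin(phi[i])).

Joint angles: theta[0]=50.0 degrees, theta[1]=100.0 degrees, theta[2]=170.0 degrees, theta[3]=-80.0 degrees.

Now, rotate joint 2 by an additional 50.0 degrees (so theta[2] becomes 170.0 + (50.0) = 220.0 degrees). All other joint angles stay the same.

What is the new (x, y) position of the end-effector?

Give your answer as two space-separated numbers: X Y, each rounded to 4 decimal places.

Answer: 4.6450 -4.0743

Derivation:
joint[0] = (0.0000, 0.0000)  (base)
link 0: phi[0] = 50 = 50 deg
  cos(50 deg) = 0.6428, sin(50 deg) = 0.7660
  joint[1] = (0.0000, 0.0000) + 2.3 * (0.6428, 0.7660) = (0.0000 + 1.4784, 0.0000 + 1.7619) = (1.4784, 1.7619)
link 1: phi[1] = 50 + 100 = 150 deg
  cos(150 deg) = -0.8660, sin(150 deg) = 0.5000
  joint[2] = (1.4784, 1.7619) + 2 * (-0.8660, 0.5000) = (1.4784 + -1.7321, 1.7619 + 1.0000) = (-0.2536, 2.7619)
link 2: phi[2] = 50 + 100 + 220 = 370 deg
  cos(370 deg) = 0.9848, sin(370 deg) = 0.1736
  joint[3] = (-0.2536, 2.7619) + 2.3 * (0.9848, 0.1736) = (-0.2536 + 2.2651, 2.7619 + 0.3994) = (2.0114, 3.1613)
link 3: phi[3] = 50 + 100 + 220 + -80 = 290 deg
  cos(290 deg) = 0.3420, sin(290 deg) = -0.9397
  joint[4] = (2.0114, 3.1613) + 7.7 * (0.3420, -0.9397) = (2.0114 + 2.6336, 3.1613 + -7.2356) = (4.6450, -4.0743)
End effector: (4.6450, -4.0743)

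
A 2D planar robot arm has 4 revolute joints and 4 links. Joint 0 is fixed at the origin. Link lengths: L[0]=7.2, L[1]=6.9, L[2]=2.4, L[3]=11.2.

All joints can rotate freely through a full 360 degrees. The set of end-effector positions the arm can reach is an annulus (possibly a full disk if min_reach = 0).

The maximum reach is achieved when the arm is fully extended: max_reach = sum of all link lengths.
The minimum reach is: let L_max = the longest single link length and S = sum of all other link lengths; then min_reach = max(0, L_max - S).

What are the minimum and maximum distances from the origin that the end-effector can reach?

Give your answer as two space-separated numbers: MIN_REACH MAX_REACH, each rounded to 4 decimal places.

Link lengths: [7.2, 6.9, 2.4, 11.2]
max_reach = 7.2 + 6.9 + 2.4 + 11.2 = 27.7
L_max = max([7.2, 6.9, 2.4, 11.2]) = 11.2
S (sum of others) = 27.7 - 11.2 = 16.5
min_reach = max(0, 11.2 - 16.5) = max(0, -5.3) = 0

Answer: 0.0000 27.7000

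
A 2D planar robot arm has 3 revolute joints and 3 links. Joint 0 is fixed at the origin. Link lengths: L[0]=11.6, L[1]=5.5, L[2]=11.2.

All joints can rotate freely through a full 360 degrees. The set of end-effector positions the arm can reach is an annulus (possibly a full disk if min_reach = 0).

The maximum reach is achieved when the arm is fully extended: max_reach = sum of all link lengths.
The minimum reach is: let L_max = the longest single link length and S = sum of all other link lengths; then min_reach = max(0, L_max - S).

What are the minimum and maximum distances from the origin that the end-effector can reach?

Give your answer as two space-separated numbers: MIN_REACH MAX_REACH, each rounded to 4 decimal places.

Link lengths: [11.6, 5.5, 11.2]
max_reach = 11.6 + 5.5 + 11.2 = 28.3
L_max = max([11.6, 5.5, 11.2]) = 11.6
S (sum of others) = 28.3 - 11.6 = 16.7
min_reach = max(0, 11.6 - 16.7) = max(0, -5.1) = 0

Answer: 0.0000 28.3000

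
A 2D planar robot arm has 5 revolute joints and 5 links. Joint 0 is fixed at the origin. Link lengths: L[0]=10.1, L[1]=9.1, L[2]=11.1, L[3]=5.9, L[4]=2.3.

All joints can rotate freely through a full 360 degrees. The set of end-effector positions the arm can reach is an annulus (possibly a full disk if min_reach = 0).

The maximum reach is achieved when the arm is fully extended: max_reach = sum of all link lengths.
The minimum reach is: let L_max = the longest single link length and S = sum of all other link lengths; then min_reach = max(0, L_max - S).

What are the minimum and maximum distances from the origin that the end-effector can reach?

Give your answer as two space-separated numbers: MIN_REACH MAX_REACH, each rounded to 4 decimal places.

Answer: 0.0000 38.5000

Derivation:
Link lengths: [10.1, 9.1, 11.1, 5.9, 2.3]
max_reach = 10.1 + 9.1 + 11.1 + 5.9 + 2.3 = 38.5
L_max = max([10.1, 9.1, 11.1, 5.9, 2.3]) = 11.1
S (sum of others) = 38.5 - 11.1 = 27.4
min_reach = max(0, 11.1 - 27.4) = max(0, -16.3) = 0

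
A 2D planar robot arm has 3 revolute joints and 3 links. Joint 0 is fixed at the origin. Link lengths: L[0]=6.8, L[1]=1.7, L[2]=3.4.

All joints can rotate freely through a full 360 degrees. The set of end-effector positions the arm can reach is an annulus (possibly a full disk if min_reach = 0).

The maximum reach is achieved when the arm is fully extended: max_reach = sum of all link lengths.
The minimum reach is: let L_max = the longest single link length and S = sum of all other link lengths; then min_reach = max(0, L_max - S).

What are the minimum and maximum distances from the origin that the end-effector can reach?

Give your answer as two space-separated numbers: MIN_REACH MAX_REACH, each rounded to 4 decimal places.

Link lengths: [6.8, 1.7, 3.4]
max_reach = 6.8 + 1.7 + 3.4 = 11.9
L_max = max([6.8, 1.7, 3.4]) = 6.8
S (sum of others) = 11.9 - 6.8 = 5.1
min_reach = max(0, 6.8 - 5.1) = max(0, 1.7) = 1.7

Answer: 1.7000 11.9000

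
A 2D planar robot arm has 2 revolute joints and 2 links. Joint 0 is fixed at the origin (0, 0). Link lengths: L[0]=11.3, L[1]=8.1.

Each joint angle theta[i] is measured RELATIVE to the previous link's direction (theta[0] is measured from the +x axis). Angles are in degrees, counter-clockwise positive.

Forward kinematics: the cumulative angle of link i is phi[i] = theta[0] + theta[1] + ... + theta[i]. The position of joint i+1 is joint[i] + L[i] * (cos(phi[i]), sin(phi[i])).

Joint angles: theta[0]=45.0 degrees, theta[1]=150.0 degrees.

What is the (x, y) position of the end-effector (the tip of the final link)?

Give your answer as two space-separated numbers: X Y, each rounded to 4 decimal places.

joint[0] = (0.0000, 0.0000)  (base)
link 0: phi[0] = 45 = 45 deg
  cos(45 deg) = 0.7071, sin(45 deg) = 0.7071
  joint[1] = (0.0000, 0.0000) + 11.3 * (0.7071, 0.7071) = (0.0000 + 7.9903, 0.0000 + 7.9903) = (7.9903, 7.9903)
link 1: phi[1] = 45 + 150 = 195 deg
  cos(195 deg) = -0.9659, sin(195 deg) = -0.2588
  joint[2] = (7.9903, 7.9903) + 8.1 * (-0.9659, -0.2588) = (7.9903 + -7.8240, 7.9903 + -2.0964) = (0.1663, 5.8939)
End effector: (0.1663, 5.8939)

Answer: 0.1663 5.8939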